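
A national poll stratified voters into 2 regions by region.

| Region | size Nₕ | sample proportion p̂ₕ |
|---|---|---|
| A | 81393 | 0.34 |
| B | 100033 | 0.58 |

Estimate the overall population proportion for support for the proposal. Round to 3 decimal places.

N = 81393 + 100033 = 181426.
Overall proportion = Σ (Nₕ/N)·p̂ₕ.
Σ Nₕp̂ₕ = 27673.62 + 58019.14 = 85692.76.
85692.76 / 181426 = 0.47233... → 0.472.

0.472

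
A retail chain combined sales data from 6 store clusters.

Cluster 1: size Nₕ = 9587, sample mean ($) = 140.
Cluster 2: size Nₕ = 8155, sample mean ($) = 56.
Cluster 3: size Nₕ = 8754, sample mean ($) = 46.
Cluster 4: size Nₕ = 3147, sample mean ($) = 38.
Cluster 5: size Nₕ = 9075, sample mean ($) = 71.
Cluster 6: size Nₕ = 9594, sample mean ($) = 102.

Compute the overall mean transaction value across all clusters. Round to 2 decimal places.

81.64

x̄_st = (Σ Nₕx̄ₕ) / (Σ Nₕ) = (9587·140 + 8155·56 + 8754·46 + 3147·38 + 9075·71 + 9594·102) / 48312
= 3944043 / 48312 = 81.6369... → 81.64.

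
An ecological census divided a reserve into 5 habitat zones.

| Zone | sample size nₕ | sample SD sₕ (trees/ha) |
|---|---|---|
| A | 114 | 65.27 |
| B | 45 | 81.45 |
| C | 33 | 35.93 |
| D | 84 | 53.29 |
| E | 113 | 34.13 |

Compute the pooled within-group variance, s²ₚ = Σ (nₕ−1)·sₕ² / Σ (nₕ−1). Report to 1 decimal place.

3074.9

Degrees of freedom: 113 + 44 + 32 + 83 + 112 = 384.
Σ(nₕ−1)sₕ² = 113·4260.1729 + 44·6634.1025 + 32·1290.9649 + 83·2839.8241 + 112·1164.8569 = 1180780.2976.
s²ₚ = 1180780.2976 / 384 = 3074.949... → 3074.9.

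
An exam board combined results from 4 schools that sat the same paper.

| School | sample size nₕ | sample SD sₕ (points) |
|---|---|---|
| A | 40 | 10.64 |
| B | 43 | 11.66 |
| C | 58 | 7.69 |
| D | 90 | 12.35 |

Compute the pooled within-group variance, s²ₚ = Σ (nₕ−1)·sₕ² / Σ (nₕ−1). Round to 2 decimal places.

119.25

A: (40−1)·10.64² = 39·113.2096 = 4415.1744
B: (43−1)·11.66² = 42·135.9556 = 5710.1352
C: (58−1)·7.69² = 57·59.1361 = 3370.7577
D: (90−1)·12.35² = 89·152.5225 = 13574.5025
Numerator = 27070.5698; denominator = Σ(nₕ−1) = 227.
s²ₚ = 27070.5698/227 = 119.2536... → 119.25.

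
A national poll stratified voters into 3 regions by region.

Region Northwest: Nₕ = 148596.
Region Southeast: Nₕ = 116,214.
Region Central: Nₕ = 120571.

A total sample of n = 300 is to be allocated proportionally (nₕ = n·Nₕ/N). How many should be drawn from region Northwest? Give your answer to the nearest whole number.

116

Share of region Northwest = 148596/385381 = 0.38558.
Allocate 300 × 0.38558 = 115.675... → 116.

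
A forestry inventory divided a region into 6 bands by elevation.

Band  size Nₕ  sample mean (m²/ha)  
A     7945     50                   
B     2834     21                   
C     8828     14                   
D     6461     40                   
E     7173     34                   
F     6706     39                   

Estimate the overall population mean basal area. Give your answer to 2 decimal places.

N = 7945 + 2834 + 8828 + 6461 + 7173 + 6706 = 39947.
Weight each subgroup mean by Nₕ/N and sum.
Σ Nₕx̄ₕ = 7945·50 + 2834·21 + 8828·14 + 6461·40 + 7173·34 + 6706·39 = 397250 + 59514 + 123592 + 258440 + 243882 + 261534 = 1344212.
Divide by N: 1344212 / 39947 = 33.6499... → 33.65.

33.65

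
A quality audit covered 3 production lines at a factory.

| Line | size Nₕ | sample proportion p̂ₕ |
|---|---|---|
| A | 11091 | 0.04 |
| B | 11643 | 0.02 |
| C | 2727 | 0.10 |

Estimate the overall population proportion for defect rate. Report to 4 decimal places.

0.0373

Wₕ = Nₕ/N with N = 25461: 0.4356, 0.4573, 0.1071.
p̂_st = 0.4356·0.04 + 0.4573·0.02 + 0.1071·0.10 ≈ 0.037281... → 0.0373.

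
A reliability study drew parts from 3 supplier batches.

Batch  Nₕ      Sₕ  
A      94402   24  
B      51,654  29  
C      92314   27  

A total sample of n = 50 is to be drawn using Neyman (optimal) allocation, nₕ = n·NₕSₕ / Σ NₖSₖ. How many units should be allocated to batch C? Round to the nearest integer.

20

Σ NₕSₕ = 94402·24 + 51654·29 + 92314·27 = 6256092.
Share for C: 2492478/6256092 = 0.39841.
n_C = 50 × 0.39841 = 19.920... → 20.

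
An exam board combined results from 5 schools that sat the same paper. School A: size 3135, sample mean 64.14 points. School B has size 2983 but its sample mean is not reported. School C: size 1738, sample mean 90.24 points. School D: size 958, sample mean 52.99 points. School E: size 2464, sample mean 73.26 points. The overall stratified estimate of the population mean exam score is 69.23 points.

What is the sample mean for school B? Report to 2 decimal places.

N = 3135 + 2983 + 1738 + 958 + 2464 = 11278.
Overall total = μ·N = 69.23·11278 = 780775.94.
Subtract the known strata: 3135·64.14 + 1738·90.24 + 958·52.99 + 2464·73.26 = 589193.08.
Remaining total for school B: 780775.94 − 589193.08 = 191582.86.
Divide by its size: 191582.86 / 2983 = 64.2249... → 64.22.

64.22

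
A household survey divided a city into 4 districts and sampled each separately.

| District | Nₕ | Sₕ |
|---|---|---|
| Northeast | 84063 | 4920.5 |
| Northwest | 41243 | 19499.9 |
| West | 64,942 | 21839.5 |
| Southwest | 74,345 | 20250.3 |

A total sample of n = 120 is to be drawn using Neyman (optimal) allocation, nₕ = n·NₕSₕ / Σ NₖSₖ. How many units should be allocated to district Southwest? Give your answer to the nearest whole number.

44

Northeast: NₕSₕ = 84063·4920.5 = 413631991.5
Northwest: NₕSₕ = 41243·19499.9 = 804234375.7
West: NₕSₕ = 64942·21839.5 = 1418300809
Southwest: NₕSₕ = 74345·20250.3 = 1505508553.5
Σ NₕSₕ = 4141675729.7.
n_Southwest = 120·1505508553.5/4141675729.7 = 43.620... → 44.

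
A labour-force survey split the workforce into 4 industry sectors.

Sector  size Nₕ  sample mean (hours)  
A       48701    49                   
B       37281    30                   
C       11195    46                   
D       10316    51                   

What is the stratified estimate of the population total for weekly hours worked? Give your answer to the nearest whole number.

A: 48701·49 = 2386349
B: 37281·30 = 1118430
C: 11195·46 = 514970
D: 10316·51 = 526116
τ̂ = Σ Nₕx̄ₕ = 4545865.

4545865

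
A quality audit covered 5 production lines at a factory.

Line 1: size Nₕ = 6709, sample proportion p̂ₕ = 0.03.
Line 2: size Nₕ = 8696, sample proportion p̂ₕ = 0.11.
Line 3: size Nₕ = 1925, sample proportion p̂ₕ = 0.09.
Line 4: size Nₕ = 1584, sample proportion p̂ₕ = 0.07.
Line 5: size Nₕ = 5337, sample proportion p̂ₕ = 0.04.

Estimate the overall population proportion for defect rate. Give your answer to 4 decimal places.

Wₕ = Nₕ/N with N = 24251: 0.2766, 0.3586, 0.0794, 0.0653, 0.2201.
p̂_st = 0.2766·0.03 + 0.3586·0.11 + 0.0794·0.09 + 0.0653·0.07 + 0.2201·0.04 ≈ 0.068263... → 0.0683.

0.0683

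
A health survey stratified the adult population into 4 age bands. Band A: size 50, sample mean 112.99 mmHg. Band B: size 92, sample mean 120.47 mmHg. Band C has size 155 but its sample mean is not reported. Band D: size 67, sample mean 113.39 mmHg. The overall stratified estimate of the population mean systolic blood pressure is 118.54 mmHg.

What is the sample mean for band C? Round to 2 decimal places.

121.41

Σ Nₕx̄ₕ = N·μ, so 155·x̄_C = 364·118.54 − (50·112.99 + 92·120.47 + 67·113.39).
= 43148.56 − 24329.87 = 18818.69.
x̄_C = 18818.69 / 155 = 121.4109... → 121.41.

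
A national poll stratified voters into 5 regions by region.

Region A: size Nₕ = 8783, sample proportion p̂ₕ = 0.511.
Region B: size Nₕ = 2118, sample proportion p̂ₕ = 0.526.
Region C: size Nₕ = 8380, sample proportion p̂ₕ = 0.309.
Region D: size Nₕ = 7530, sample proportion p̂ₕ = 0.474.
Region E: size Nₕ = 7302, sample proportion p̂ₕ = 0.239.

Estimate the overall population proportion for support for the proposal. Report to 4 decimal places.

N = 8783 + 2118 + 8380 + 7530 + 7302 = 34113.
Overall proportion = Σ (Nₕ/N)·p̂ₕ.
Σ Nₕp̂ₕ = 4488.113 + 1114.068 + 2589.42 + 3569.22 + 1745.178 = 13505.999.
13505.999 / 34113 = 0.395919... → 0.3959.

0.3959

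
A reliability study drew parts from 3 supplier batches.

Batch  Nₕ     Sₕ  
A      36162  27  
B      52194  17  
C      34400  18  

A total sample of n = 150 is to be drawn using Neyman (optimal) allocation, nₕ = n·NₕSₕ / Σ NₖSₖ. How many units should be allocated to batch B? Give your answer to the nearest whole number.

A: NₕSₕ = 36162·27 = 976374
B: NₕSₕ = 52194·17 = 887298
C: NₕSₕ = 34400·18 = 619200
Σ NₕSₕ = 2482872.
n_B = 150·887298/2482872 = 53.605... → 54.

54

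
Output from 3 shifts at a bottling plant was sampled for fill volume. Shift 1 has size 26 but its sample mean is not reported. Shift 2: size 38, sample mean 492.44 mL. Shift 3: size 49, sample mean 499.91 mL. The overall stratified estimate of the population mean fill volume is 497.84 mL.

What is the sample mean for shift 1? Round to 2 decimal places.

Σ Nₕx̄ₕ = N·μ, so 26·x̄_1 = 113·497.84 − (38·492.44 + 49·499.91).
= 56255.92 − 43208.31 = 13047.61.
x̄_1 = 13047.61 / 26 = 501.8312... → 501.83.

501.83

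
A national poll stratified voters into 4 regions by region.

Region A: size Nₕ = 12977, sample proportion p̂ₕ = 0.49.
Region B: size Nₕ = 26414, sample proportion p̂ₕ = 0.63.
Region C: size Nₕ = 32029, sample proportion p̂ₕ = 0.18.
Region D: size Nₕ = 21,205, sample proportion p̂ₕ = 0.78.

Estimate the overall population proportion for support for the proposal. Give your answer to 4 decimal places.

Wₕ = Nₕ/N with N = 92625: 0.1401, 0.2852, 0.3458, 0.2289.
p̂_st = 0.1401·0.49 + 0.2852·0.63 + 0.3458·0.18 + 0.2289·0.78 ≈ 0.489119... → 0.4891.

0.4891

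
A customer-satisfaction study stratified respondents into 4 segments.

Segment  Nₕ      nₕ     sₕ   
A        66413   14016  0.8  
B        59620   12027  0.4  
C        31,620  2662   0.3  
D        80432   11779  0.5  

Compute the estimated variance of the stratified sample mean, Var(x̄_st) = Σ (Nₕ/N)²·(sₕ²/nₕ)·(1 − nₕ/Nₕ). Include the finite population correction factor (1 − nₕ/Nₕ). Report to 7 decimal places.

N = 238085; Wₕ = Nₕ/N.
segment A: (66413/238085)²·0.8²/14016·(1 − 14016/66413) = 0.0000028032
segment B: (59620/238085)²·0.4²/12027·(1 − 12027/59620) = 0.0000006659
segment C: (31620/238085)²·0.3²/2662·(1 − 2662/31620) = 0.0000005461
segment D: (80432/238085)²·0.5²/11779·(1 − 11779/80432) = 0.0000020675
Sum = 0.0000060828 → 0.0000061.

0.0000061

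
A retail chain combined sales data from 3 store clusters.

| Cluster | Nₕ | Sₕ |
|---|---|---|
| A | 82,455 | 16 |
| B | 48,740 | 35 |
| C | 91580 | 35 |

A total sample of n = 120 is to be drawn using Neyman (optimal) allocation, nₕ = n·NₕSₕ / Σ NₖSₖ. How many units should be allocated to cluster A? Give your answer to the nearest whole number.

25

A: NₕSₕ = 82455·16 = 1319280
B: NₕSₕ = 48740·35 = 1705900
C: NₕSₕ = 91580·35 = 3205300
Σ NₕSₕ = 6230480.
n_A = 120·1319280/6230480 = 25.410... → 25.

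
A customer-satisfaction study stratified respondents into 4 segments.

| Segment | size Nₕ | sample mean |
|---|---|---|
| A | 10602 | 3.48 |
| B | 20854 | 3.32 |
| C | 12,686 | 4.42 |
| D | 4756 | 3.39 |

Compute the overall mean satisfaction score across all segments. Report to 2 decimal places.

N = 10602 + 20854 + 12686 + 4756 = 48898.
The stratified mean weights each stratum mean by its population share Nₕ/N.
Σ Nₕx̄ₕ = 10602·3.48 + 20854·3.32 + 12686·4.42 + 4756·3.39 = 36894.96 + 69235.28 + 56072.12 + 16122.84 = 178325.2.
Divide by N: 178325.2 / 48898 = 3.6469... → 3.65.

3.65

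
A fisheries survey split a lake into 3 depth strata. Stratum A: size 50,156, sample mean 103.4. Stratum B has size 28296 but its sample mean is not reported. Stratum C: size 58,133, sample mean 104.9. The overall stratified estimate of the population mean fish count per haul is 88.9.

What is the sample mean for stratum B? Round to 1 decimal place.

30.3

Σ Nₕx̄ₕ = N·μ, so 28296·x̄_B = 136585·88.9 − (50156·103.4 + 58133·104.9).
= 12142406.5 − 11284282.1 = 858124.4.
x̄_B = 858124.4 / 28296 = 30.327... → 30.3.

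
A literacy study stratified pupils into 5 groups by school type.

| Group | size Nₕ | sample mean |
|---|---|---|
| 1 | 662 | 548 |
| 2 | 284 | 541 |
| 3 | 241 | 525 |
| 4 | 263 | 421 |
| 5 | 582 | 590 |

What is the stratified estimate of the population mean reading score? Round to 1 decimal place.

N = 662 + 284 + 241 + 263 + 582 = 2032.
Overall mean = Σ (Nₕ/N)·x̄ₕ — weight by population share, not a simple average.
Σ Nₕx̄ₕ = 662·548 + 284·541 + 241·525 + 263·421 + 582·590 = 362776 + 153644 + 126525 + 110723 + 343380 = 1097048.
Divide by N: 1097048 / 2032 = 539.886... → 539.9.

539.9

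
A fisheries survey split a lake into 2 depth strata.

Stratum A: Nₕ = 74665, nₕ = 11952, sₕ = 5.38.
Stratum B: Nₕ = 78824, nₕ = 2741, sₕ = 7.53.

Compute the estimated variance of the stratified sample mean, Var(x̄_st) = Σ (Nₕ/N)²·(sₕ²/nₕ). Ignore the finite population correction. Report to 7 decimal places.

0.0060287

N = 153489. Term for each stratum: Wₕ²sₕ²/nₕ.
Var(x̄_st) = 0.0005730646 + 0.0054556103 = 0.0060286749 → 0.0060287.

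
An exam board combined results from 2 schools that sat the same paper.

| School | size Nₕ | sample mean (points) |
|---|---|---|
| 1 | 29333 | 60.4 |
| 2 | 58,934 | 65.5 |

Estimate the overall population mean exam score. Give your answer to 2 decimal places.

N = 29333 + 58934 = 88267.
Overall mean = Σ (Nₕ/N)·x̄ₕ — weight by population share, not a simple average.
Σ Nₕx̄ₕ = 29333·60.4 + 58934·65.5 = 1771713.2 + 3860177 = 5631890.2.
Divide by N: 5631890.2 / 88267 = 63.8052... → 63.81.

63.81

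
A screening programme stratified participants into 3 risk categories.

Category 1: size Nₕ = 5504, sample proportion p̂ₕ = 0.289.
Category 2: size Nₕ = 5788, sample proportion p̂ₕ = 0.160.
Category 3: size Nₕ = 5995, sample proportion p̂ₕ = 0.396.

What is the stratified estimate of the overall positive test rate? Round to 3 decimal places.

0.283

Wₕ = Nₕ/N with N = 17287: 0.3184, 0.3348, 0.3468.
p̂_st = 0.3184·0.289 + 0.3348·0.160 + 0.3468·0.396 ≈ 0.28292... → 0.283.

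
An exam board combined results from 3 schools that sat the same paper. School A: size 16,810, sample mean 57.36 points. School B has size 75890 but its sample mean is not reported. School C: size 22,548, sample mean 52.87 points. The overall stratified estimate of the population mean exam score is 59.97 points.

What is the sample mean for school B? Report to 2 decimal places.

62.66

Σ Nₕx̄ₕ = N·μ, so 75890·x̄_B = 115248·59.97 − (16810·57.36 + 22548·52.87).
= 6911422.56 − 2156334.36 = 4755088.2.
x̄_B = 4755088.2 / 75890 = 62.6576... → 62.66.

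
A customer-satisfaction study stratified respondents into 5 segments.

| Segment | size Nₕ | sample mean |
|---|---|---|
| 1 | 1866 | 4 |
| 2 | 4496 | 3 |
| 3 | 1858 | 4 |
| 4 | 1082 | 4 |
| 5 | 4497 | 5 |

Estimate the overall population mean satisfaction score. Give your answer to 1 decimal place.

N = 1866 + 4496 + 1858 + 1082 + 4497 = 13799.
The stratified mean weights each stratum mean by its population share Nₕ/N.
Σ Nₕx̄ₕ = 1866·4 + 4496·3 + 1858·4 + 1082·4 + 4497·5 = 7464 + 13488 + 7432 + 4328 + 22485 = 55197.
Divide by N: 55197 / 13799 = 4.000... → 4.0.

4.0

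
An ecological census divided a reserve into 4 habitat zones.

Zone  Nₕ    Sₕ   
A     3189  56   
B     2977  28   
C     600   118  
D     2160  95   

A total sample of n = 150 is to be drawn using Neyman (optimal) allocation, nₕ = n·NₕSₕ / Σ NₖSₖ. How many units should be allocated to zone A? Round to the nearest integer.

50

A: NₕSₕ = 3189·56 = 178584
B: NₕSₕ = 2977·28 = 83356
C: NₕSₕ = 600·118 = 70800
D: NₕSₕ = 2160·95 = 205200
Σ NₕSₕ = 537940.
n_A = 150·178584/537940 = 49.797... → 50.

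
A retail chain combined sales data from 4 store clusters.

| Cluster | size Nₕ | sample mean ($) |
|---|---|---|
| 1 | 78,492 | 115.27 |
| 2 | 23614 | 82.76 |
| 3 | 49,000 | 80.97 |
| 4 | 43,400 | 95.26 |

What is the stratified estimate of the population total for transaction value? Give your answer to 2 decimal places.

Population total = Σ Nₕ·x̄ₕ (each stratum's size times its mean).
78492·115.27 + 23614·82.76 + 49000·80.97 + 43400·95.26 = 9047772.84 + 1954294.64 + 3967530 + 4134284 = 19103881.48.

19103881.48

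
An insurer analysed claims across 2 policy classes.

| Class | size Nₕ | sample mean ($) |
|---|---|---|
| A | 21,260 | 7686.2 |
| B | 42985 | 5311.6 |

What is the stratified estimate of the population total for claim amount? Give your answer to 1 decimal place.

391727738.0

A: 21260·7686.2 = 163408612
B: 42985·5311.6 = 228319126
τ̂ = Σ Nₕx̄ₕ = 391727738.0.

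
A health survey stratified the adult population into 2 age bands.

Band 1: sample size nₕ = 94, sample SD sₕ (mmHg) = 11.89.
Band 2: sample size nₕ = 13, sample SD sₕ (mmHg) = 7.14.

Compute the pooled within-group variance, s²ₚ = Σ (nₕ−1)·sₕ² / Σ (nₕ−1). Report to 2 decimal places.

1: (94−1)·11.89² = 93·141.3721 = 13147.6053
2: (13−1)·7.14² = 12·50.9796 = 611.7552
Numerator = 13759.3605; denominator = Σ(nₕ−1) = 105.
s²ₚ = 13759.3605/105 = 131.0415... → 131.04.

131.04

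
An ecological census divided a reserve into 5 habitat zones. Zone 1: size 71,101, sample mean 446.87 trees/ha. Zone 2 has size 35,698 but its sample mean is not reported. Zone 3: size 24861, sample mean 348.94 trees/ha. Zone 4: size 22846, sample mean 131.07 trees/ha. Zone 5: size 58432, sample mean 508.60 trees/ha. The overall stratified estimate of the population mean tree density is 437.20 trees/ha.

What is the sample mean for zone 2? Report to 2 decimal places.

558.45

N = 71101 + 35698 + 24861 + 22846 + 58432 = 212938.
Overall total = μ·N = 437.20·212938 = 93096493.6.
Subtract the known strata: 71101·446.87 + 24861·348.94 + 22846·131.07 + 58432·508.60 = 73160841.63.
Remaining total for zone 2: 93096493.6 − 73160841.63 = 19935651.97.
Divide by its size: 19935651.97 / 35698 = 558.4529... → 558.45.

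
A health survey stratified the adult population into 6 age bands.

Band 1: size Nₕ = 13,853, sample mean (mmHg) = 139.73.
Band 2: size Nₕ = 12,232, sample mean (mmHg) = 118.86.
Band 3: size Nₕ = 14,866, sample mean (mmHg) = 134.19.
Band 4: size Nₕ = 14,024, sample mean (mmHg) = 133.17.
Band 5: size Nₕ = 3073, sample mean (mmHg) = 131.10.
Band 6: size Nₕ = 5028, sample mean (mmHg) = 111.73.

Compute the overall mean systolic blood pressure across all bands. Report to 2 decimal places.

N = 63076; weights Wₕ = Nₕ/N = (0.2196, 0.1939, 0.2357, 0.2223, 0.0487, 0.0797).
x̄_st = Σ Wₕ·x̄ₕ = 0.2196·139.73 + 0.1939·118.86 + 0.2357·134.19 + 0.2223·133.17 + 0.0487·131.10 + 0.0797·111.73 ≈ 130.2662...
→ 130.27.

130.27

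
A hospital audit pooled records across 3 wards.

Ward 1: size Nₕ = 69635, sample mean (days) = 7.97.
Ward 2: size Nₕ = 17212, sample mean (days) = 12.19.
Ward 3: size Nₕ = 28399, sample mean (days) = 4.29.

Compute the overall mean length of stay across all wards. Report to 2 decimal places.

N = 115246; weights Wₕ = Nₕ/N = (0.6042, 0.1494, 0.2464).
x̄_st = Σ Wₕ·x̄ₕ = 0.6042·7.97 + 0.1494·12.19 + 0.2464·4.29 ≈ 7.6934...
→ 7.69.

7.69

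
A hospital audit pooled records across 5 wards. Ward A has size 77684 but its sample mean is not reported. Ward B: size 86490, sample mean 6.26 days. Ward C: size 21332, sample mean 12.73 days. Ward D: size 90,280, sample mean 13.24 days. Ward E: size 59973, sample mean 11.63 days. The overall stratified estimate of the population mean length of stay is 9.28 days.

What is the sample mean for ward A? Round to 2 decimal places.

N = 77684 + 86490 + 21332 + 90280 + 59973 = 335759.
Overall total = μ·N = 9.28·335759 = 3115843.52.
Subtract the known strata: 86490·6.26 + 21332·12.73 + 90280·13.24 + 59973·11.63 = 2705776.95.
Remaining total for ward A: 3115843.52 − 2705776.95 = 410066.57.
Divide by its size: 410066.57 / 77684 = 5.2786... → 5.28.

5.28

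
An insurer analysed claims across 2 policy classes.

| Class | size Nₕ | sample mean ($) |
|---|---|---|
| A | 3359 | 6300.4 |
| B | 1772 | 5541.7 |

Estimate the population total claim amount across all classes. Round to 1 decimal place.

30982936.0

Estimate total by summing Nₕ·x̄ₕ over strata.
3359·6300.4 + 1772·5541.7 = 21163043.6 + 9819892.4 = 30982936.0.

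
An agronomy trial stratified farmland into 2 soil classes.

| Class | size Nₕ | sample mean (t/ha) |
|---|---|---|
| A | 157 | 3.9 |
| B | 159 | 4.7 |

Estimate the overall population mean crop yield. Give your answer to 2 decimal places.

N = 157 + 159 = 316.
Weight each subgroup mean by Nₕ/N and sum.
Σ Nₕx̄ₕ = 157·3.9 + 159·4.7 = 612.3 + 747.3 = 1359.6.
Divide by N: 1359.6 / 316 = 4.3025... → 4.30.

4.30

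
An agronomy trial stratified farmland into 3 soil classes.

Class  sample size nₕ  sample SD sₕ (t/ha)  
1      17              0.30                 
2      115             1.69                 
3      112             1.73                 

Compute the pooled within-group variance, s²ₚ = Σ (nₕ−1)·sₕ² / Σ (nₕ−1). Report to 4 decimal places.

2.7355

1: (17−1)·0.30² = 16·0.09 = 1.44
2: (115−1)·1.69² = 114·2.8561 = 325.5954
3: (112−1)·1.73² = 111·2.9929 = 332.2119
Numerator = 659.2473; denominator = Σ(nₕ−1) = 241.
s²ₚ = 659.2473/241 = 2.735466... → 2.7355.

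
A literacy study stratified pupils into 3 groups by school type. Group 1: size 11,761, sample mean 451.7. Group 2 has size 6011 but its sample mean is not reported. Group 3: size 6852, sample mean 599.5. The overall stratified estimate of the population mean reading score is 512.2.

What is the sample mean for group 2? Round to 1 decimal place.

N = 11761 + 6011 + 6852 = 24624.
Overall total = μ·N = 512.2·24624 = 12612412.8.
Subtract the known strata: 11761·451.7 + 6852·599.5 = 9420217.7.
Remaining total for group 2: 12612412.8 − 9420217.7 = 3192195.1.
Divide by its size: 3192195.1 / 6011 = 531.059... → 531.1.

531.1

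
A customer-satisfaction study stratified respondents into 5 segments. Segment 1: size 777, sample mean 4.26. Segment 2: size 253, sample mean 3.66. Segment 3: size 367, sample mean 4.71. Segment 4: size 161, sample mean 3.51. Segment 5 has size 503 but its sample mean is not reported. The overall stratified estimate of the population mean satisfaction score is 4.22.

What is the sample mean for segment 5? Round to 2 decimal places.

Σ Nₕx̄ₕ = N·μ, so 503·x̄_5 = 2061·4.22 − (777·4.26 + 253·3.66 + 367·4.71 + 161·3.51).
= 8697.42 − 6529.68 = 2167.74.
x̄_5 = 2167.74 / 503 = 4.3096... → 4.31.

4.31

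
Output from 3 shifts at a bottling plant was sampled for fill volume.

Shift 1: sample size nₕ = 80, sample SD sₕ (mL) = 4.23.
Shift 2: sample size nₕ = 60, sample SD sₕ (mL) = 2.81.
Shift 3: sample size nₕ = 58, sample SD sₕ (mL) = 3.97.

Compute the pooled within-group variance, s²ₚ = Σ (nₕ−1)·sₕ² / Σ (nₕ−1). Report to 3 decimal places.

Degrees of freedom: 79 + 59 + 57 = 195.
Σ(nₕ−1)sₕ² = 79·17.8929 + 59·7.8961 + 57·15.7609 = 2777.7803.
s²ₚ = 2777.7803 / 195 = 14.24503... → 14.245.

14.245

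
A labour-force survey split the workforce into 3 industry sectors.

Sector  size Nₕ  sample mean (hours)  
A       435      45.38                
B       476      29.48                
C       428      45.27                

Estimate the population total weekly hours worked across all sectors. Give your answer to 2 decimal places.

53148.34

Estimate total by summing Nₕ·x̄ₕ over strata.
435·45.38 + 476·29.48 + 428·45.27 = 19740.3 + 14032.48 + 19375.56 = 53148.34.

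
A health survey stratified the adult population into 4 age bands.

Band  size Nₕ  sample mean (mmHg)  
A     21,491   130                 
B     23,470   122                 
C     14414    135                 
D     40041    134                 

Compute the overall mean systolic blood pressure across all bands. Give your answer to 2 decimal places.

N = 21491 + 23470 + 14414 + 40041 = 99416.
Overall mean = Σ (Nₕ/N)·x̄ₕ — weight by population share, not a simple average.
Σ Nₕx̄ₕ = 21491·130 + 23470·122 + 14414·135 + 40041·134 = 2793830 + 2863340 + 1945890 + 5365494 = 12968554.
Divide by N: 12968554 / 99416 = 130.4474... → 130.45.

130.45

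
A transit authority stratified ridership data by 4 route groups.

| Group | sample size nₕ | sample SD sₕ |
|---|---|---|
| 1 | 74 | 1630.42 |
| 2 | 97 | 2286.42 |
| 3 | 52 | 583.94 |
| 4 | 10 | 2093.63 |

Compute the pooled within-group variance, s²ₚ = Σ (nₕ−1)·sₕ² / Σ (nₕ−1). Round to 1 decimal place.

3287136.7

Degrees of freedom: 73 + 96 + 51 + 9 = 229.
Σ(nₕ−1)sₕ² = 73·2658269.3764 + 96·5227716.4164 + 51·340985.9236 + 9·4383286.5769 = 752754301.7473.
s²ₚ = 752754301.7473 / 229 = 3287136.689... → 3287136.7.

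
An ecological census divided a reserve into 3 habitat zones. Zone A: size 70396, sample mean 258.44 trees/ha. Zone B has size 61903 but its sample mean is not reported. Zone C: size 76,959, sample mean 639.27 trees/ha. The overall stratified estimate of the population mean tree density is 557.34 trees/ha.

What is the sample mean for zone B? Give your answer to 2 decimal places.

795.39

Σ Nₕx̄ₕ = N·μ, so 61903·x̄_B = 209258·557.34 − (70396·258.44 + 76959·639.27).
= 116627853.72 − 67390722.17 = 49237131.55.
x̄_B = 49237131.55 / 61903 = 795.3917... → 795.39.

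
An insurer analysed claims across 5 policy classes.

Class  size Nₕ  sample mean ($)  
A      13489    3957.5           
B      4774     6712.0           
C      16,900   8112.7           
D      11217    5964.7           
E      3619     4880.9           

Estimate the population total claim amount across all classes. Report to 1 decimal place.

307100452.5

A: 13489·3957.5 = 53382717.5
B: 4774·6712.0 = 32043088
C: 16900·8112.7 = 137104630
D: 11217·5964.7 = 66906039.9
E: 3619·4880.9 = 17663977.1
τ̂ = Σ Nₕx̄ₕ = 307100452.5.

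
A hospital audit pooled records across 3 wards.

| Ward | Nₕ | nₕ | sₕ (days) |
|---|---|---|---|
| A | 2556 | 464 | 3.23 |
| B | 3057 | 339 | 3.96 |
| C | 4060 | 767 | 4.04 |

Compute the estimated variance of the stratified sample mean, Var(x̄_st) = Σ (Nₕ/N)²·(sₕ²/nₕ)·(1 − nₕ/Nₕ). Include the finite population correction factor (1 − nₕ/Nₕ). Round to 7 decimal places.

N = 9673. Term for each stratum: Wₕ²sₕ²/nₕ·(1−nₕ/Nₕ).
Var(x̄_st) = 0.0012849529 + 0.0041078369 + 0.0030406243 = 0.0084334141 → 0.0084334.

0.0084334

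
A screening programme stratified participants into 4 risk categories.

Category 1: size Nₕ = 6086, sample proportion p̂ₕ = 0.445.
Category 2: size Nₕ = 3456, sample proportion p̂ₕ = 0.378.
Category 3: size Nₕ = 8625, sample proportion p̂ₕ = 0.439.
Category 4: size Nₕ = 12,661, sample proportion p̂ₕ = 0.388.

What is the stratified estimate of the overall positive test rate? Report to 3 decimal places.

0.412

Wₕ = Nₕ/N with N = 30828: 0.1974, 0.1121, 0.2798, 0.4107.
p̂_st = 0.1974·0.445 + 0.1121·0.378 + 0.2798·0.439 + 0.4107·0.388 ≈ 0.41240... → 0.412.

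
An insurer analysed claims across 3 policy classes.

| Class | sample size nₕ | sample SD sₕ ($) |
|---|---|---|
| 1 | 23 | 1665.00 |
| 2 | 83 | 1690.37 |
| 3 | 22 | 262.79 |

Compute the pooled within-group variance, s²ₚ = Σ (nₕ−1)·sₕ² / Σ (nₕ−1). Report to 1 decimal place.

Degrees of freedom: 22 + 82 + 21 = 125.
Σ(nₕ−1)sₕ² = 22·2772225 + 82·2857350.7369 + 21·69058.5841 = 296741940.6919.
s²ₚ = 296741940.6919 / 125 = 2373935.526... → 2373935.5.

2373935.5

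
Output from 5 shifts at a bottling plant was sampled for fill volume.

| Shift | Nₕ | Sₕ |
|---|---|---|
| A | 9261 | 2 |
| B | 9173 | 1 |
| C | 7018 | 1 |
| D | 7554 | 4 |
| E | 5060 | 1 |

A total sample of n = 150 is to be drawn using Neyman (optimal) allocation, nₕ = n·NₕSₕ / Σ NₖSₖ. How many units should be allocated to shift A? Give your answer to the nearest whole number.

Σ NₕSₕ = 9261·2 + 9173·1 + 7018·1 + 7554·4 + 5060·1 = 69989.
Share for A: 18522/69989 = 0.26464.
n_A = 150 × 0.26464 = 39.696... → 40.

40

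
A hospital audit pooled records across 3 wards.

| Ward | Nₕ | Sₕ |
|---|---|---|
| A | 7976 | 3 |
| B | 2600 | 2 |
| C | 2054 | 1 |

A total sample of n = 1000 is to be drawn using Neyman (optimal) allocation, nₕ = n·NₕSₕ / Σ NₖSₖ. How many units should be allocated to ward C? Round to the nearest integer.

66

A: NₕSₕ = 7976·3 = 23928
B: NₕSₕ = 2600·2 = 5200
C: NₕSₕ = 2054·1 = 2054
Σ NₕSₕ = 31182.
n_C = 1000·2054/31182 = 65.871... → 66.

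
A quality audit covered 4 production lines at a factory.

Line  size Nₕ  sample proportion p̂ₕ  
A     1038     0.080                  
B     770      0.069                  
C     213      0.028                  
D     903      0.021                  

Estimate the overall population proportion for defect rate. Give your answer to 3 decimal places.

Wₕ = Nₕ/N with N = 2924: 0.3550, 0.2633, 0.0728, 0.3088.
p̂_st = 0.3550·0.080 + 0.2633·0.069 + 0.0728·0.028 + 0.3088·0.021 ≈ 0.05509... → 0.055.

0.055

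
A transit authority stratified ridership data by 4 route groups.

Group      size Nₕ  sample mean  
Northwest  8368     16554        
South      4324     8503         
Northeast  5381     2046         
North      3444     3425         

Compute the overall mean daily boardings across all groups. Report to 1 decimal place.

9206.5

N = 8368 + 4324 + 5381 + 3444 = 21517.
The stratified mean weights each stratum mean by its population share Nₕ/N.
Σ Nₕx̄ₕ = 8368·16554 + 4324·8503 + 5381·2046 + 3444·3425 = 138523872 + 36766972 + 11009526 + 11795700 = 198096070.
Divide by N: 198096070 / 21517 = 9206.491... → 9206.5.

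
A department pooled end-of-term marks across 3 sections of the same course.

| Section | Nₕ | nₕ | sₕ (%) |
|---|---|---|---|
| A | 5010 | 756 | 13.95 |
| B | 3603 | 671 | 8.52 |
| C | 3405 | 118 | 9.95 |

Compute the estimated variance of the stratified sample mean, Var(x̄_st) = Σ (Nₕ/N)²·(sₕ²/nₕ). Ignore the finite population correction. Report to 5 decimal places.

N = 12018; Wₕ = Nₕ/N.
section A: (5010/12018)²·13.95²/756 = 0.04473399
section B: (3603/12018)²·8.52²/671 = 0.00972346
section C: (3405/12018)²·9.95²/118 = 0.06734944
Sum = 0.12180689 → 0.12181.

0.12181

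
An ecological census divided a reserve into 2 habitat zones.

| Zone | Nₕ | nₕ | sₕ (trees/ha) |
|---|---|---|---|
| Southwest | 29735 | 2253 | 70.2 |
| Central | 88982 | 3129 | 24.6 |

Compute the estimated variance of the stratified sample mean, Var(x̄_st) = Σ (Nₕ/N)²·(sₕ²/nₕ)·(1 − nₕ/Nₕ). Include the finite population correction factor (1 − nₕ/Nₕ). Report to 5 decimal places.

0.23166

N = 118717; Wₕ = Nₕ/N.
zone Southwest: (29735/118717)²·70.2²/2253·(1 − 2253/29735) = 0.12682459
zone Central: (88982/118717)²·24.6²/3129·(1 − 3129/88982) = 0.10483263
Sum = 0.23165722 → 0.23166.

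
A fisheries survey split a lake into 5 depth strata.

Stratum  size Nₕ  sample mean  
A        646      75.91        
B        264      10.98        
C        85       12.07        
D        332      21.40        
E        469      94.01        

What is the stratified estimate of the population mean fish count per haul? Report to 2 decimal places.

57.99

x̄_st = (Σ Nₕx̄ₕ) / (Σ Nₕ) = (646·75.91 + 264·10.98 + 85·12.07 + 332·21.40 + 469·94.01) / 1796
= 104158.02 / 1796 = 57.9944... → 57.99.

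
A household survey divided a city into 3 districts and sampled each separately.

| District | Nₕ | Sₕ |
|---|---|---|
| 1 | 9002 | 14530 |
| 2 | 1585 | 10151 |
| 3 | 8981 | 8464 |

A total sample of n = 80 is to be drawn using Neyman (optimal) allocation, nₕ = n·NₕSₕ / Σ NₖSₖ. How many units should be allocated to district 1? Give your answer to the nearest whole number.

1: NₕSₕ = 9002·14530 = 130799060
2: NₕSₕ = 1585·10151 = 16089335
3: NₕSₕ = 8981·8464 = 76015184
Σ NₕSₕ = 222903579.
n_1 = 80·130799060/222903579 = 46.944... → 47.

47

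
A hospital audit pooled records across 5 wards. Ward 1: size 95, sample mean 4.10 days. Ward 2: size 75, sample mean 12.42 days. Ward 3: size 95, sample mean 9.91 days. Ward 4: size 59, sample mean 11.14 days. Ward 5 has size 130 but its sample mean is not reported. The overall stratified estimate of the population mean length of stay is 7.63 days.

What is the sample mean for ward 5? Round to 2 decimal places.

N = 95 + 75 + 95 + 59 + 130 = 454.
Overall total = μ·N = 7.63·454 = 3464.02.
Subtract the known strata: 95·4.10 + 75·12.42 + 95·9.91 + 59·11.14 = 2919.71.
Remaining total for ward 5: 3464.02 − 2919.71 = 544.31.
Divide by its size: 544.31 / 130 = 4.187 → 4.19.

4.19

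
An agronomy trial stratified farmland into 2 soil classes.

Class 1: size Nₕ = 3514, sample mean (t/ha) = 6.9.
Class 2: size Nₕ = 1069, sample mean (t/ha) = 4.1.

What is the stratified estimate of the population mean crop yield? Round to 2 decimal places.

N = 3514 + 1069 = 4583.
Weight each subgroup mean by Nₕ/N and sum.
Σ Nₕx̄ₕ = 3514·6.9 + 1069·4.1 = 24246.6 + 4382.9 = 28629.5.
Divide by N: 28629.5 / 4583 = 6.2469... → 6.25.

6.25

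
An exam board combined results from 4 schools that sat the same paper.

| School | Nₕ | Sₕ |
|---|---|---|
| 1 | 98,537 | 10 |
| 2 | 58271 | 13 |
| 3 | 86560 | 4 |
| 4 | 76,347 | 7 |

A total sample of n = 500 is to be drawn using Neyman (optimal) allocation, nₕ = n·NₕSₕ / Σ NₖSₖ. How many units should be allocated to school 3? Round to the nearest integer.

1: NₕSₕ = 98537·10 = 985370
2: NₕSₕ = 58271·13 = 757523
3: NₕSₕ = 86560·4 = 346240
4: NₕSₕ = 76347·7 = 534429
Σ NₕSₕ = 2623562.
n_3 = 500·346240/2623562 = 65.987... → 66.

66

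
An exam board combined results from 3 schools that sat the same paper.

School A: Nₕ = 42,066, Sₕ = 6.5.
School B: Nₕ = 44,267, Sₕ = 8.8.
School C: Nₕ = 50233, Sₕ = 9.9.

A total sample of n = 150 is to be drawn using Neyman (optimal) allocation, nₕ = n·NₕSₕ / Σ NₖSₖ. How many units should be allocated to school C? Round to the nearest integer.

Σ NₕSₕ = 42066·6.5 + 44267·8.8 + 50233·9.9 = 1160285.3.
Share for C: 497306.7/1160285.3 = 0.42861.
n_C = 150 × 0.42861 = 64.291... → 64.

64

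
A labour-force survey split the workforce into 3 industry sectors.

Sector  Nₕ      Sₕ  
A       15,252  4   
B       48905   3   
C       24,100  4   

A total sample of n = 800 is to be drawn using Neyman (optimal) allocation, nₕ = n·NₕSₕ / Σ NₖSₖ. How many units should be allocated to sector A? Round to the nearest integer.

160

Σ NₕSₕ = 15252·4 + 48905·3 + 24100·4 = 304123.
Share for A: 61008/304123 = 0.20060.
n_A = 800 × 0.20060 = 160.482... → 160.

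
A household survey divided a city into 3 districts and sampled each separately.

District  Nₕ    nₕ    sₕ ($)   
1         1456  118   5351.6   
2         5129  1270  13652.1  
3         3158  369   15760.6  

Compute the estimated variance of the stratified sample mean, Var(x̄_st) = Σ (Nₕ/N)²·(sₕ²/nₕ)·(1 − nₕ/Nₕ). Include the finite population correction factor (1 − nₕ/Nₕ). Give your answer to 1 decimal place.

N = 9743; Wₕ = Nₕ/N.
district 1: (1456/9743)²·5351.6²/118·(1 − 118/1456) = 4981.0095
district 2: (5129/9743)²·13652.1²/1270·(1 − 1270/5129) = 30599.7074
district 3: (3158/9743)²·15760.6²/369·(1 − 369/3158) = 62458.9045
Sum = 98039.6213 → 98039.6.

98039.6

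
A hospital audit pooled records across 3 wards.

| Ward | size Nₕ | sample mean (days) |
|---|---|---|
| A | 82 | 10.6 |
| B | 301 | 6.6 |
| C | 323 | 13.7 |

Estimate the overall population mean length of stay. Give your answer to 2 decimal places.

N = 706; weights Wₕ = Nₕ/N = (0.1161, 0.4263, 0.4575).
x̄_st = Σ Wₕ·x̄ₕ = 0.1161·10.6 + 0.4263·6.6 + 0.4575·13.7 ≈ 10.3129...
→ 10.31.

10.31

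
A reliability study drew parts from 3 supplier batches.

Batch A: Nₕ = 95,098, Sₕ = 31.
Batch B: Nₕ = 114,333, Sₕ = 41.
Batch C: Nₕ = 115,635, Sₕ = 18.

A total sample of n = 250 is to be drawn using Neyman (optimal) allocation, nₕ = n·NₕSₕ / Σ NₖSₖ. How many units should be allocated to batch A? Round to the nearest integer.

Σ NₕSₕ = 95098·31 + 114333·41 + 115635·18 = 9717121.
Share for A: 2948038/9717121 = 0.30339.
n_A = 250 × 0.30339 = 75.846... → 76.

76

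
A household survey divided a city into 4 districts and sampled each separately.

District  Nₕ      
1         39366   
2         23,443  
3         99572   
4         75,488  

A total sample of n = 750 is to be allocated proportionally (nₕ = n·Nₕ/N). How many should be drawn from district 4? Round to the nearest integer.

Share of district 4 = 75488/237869 = 0.31735.
Allocate 750 × 0.31735 = 238.013... → 238.

238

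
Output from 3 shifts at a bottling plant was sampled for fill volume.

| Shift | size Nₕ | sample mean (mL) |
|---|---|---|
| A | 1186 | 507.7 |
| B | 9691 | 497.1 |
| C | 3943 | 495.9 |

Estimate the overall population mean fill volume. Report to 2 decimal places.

497.63

N = 14820; weights Wₕ = Nₕ/N = (0.0800, 0.6539, 0.2661).
x̄_st = Σ Wₕ·x̄ₕ = 0.0800·507.7 + 0.6539·497.1 + 0.2661·495.9 ≈ 497.6290...
→ 497.63.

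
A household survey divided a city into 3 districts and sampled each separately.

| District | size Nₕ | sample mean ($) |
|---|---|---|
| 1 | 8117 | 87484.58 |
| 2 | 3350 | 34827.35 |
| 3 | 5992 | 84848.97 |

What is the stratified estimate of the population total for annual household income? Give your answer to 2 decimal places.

1335198986.60

Population total = Σ Nₕ·x̄ₕ (each stratum's size times its mean).
8117·87484.58 + 3350·34827.35 + 5992·84848.97 = 710112335.86 + 116671622.5 + 508415028.24 = 1335198986.60.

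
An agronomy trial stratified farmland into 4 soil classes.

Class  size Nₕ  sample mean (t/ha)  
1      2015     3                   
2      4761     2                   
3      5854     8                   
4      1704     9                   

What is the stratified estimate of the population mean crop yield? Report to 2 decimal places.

N = 2015 + 4761 + 5854 + 1704 = 14334.
Weight each subgroup mean by Nₕ/N and sum.
Σ Nₕx̄ₕ = 2015·3 + 4761·2 + 5854·8 + 1704·9 = 6045 + 9522 + 46832 + 15336 = 77735.
Divide by N: 77735 / 14334 = 5.4231... → 5.42.

5.42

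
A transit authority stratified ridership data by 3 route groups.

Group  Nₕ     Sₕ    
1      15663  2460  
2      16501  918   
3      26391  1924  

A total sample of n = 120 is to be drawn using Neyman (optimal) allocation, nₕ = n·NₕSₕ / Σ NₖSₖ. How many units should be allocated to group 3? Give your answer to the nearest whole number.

58

Σ NₕSₕ = 15663·2460 + 16501·918 + 26391·1924 = 104455182.
Share for 3: 50776284/104455182 = 0.48611.
n_3 = 120 × 0.48611 = 58.333... → 58.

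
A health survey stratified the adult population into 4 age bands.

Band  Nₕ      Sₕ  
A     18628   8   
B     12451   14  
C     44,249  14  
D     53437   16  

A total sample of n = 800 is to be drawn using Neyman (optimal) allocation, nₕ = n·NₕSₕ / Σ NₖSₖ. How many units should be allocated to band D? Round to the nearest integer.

380

Σ NₕSₕ = 18628·8 + 12451·14 + 44249·14 + 53437·16 = 1797816.
Share for D: 854992/1797816 = 0.47557.
n_D = 800 × 0.47557 = 380.458... → 380.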